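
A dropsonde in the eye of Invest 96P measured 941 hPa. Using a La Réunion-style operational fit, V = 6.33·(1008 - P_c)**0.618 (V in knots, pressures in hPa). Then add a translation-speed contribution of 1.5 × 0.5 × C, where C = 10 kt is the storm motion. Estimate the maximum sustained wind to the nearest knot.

93 kt

ΔP = 1008 − 941 = 67 hPa.
67^0.618 ≈ 13.444.
V ≈ 6.33 × 13.444 ≈ 85.1 kt.
Translation term: 1.5 × 0.5 × 10 = 7.5 kt.
Corrected V ≈ 92.6 kt → 93 kt.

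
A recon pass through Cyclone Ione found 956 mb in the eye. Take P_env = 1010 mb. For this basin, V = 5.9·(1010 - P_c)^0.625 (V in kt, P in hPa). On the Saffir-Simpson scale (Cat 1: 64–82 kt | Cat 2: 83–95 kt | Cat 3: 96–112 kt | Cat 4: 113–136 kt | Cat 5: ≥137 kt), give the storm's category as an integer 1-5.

ΔP = 1010 − 956 = 54 mb.
V ≈ 5.9 × 54^0.625 = 5.9 × 12.10 ≈ 71 kt.
71 kt falls in the Category 1 band.

1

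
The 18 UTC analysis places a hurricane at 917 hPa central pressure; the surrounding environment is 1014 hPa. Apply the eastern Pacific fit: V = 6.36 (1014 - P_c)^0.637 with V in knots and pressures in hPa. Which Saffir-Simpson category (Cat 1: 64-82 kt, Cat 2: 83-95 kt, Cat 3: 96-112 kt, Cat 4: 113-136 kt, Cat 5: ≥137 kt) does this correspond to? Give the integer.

4

ΔP = 1014 − 917 = 97 hPa.
V ≈ 6.36 × 97^0.637 = 6.36 × 18.43 ≈ 117 kt.
117 kt falls in the Category 4 band.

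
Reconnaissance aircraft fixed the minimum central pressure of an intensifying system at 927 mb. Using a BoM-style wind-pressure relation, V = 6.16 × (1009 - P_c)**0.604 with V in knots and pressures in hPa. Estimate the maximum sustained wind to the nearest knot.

88 kt

ΔP = 1009 − 927 = 82 mb.
82^0.604 ≈ 14.320.
V ≈ 6.16 × 14.320 ≈ 88.2 kt.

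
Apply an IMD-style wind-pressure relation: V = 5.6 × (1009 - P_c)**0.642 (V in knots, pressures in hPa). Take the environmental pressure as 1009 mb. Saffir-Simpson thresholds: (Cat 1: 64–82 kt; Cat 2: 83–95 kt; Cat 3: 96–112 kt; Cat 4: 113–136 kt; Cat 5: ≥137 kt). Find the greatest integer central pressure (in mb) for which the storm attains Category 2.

Category 2 begins at V = 83 kt.
Required ΔP = (83/5.6)^(1/0.642) = 14.821^1.558 ≈ 66.65 mb.
P_c ≤ 1009 − 66.65 = 942.35, so the highest integer P_c is 942 mb.

942 mb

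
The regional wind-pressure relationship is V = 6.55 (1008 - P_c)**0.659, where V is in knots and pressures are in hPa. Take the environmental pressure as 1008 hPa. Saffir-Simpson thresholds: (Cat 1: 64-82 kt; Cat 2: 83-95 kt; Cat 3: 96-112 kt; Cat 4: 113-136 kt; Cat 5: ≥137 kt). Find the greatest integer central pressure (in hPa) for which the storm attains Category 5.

907 hPa

Category 5 begins at V = 137 kt.
Required ΔP = (137/6.55)^(1/0.659) = 20.916^1.517 ≈ 100.87 hPa.
P_c ≤ 1008 − 100.87 = 907.13, so the highest integer P_c is 907 hPa.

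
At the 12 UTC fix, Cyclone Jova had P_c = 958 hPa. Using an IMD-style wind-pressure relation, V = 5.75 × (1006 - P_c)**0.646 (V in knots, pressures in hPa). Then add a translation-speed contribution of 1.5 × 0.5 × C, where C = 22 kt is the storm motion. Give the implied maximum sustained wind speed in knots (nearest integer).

ΔP = 1006 − 958 = 48 hPa.
48^0.646 ≈ 12.192.
V ≈ 5.75 × 12.192 ≈ 70.1 kt.
Translation term: 1.5 × 0.5 × 22 = 16.5 kt.
Corrected V ≈ 86.6 kt → 87 kt.

87 kt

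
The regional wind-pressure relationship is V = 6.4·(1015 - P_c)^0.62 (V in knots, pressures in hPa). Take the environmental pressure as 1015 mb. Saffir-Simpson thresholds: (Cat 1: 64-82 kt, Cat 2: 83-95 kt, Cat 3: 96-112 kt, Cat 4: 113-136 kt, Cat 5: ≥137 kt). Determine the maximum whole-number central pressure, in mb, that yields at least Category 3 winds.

936 mb

Category 3 begins at V = 96 kt.
Required ΔP = (96/6.4)^(1/0.62) = 15.000^1.613 ≈ 78.87 mb.
P_c ≤ 1015 − 78.87 = 936.13, so the highest integer P_c is 936 mb.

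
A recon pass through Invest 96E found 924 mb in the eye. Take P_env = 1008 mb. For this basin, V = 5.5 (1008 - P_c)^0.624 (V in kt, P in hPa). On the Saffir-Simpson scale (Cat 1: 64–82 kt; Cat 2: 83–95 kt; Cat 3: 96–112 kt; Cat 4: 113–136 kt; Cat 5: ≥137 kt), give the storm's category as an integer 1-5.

2

ΔP = 1008 − 924 = 84 mb.
V ≈ 5.5 × 84^0.624 = 5.5 × 15.88 ≈ 87 kt.
87 kt falls in the Category 2 band.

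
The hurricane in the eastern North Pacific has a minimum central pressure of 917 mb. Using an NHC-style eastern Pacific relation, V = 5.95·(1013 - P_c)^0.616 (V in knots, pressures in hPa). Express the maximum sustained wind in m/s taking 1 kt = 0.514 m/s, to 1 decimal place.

ΔP = 1013 − 917 = 96 mb.
V ≈ 5.95 × 96^0.616 = 5.95 × 16.637 ≈ 98.991 kt.
98.991 × 0.514 ≈ 50.88 m/s → 50.9 m/s.

50.9 m/s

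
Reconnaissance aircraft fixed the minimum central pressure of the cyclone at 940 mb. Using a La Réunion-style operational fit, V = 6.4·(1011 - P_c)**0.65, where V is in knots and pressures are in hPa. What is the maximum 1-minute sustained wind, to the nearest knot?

102 kt

ΔP = 1011 − 940 = 71 mb.
71^0.65 ≈ 15.970.
V ≈ 6.4 × 15.970 ≈ 102.2 kt.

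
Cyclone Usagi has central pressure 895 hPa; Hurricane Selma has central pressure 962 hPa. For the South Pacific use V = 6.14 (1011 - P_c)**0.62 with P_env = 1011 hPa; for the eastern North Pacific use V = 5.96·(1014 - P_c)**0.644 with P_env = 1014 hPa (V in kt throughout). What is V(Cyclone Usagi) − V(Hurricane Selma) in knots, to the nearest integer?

Cyclone Usagi: ΔP = 116; V ≈ 6.14 × 116^0.62 ≈ 116.99 kt.
Hurricane Selma: ΔP = 52; V ≈ 5.96 × 52^0.644 ≈ 75.92 kt.
Difference ≈ 116.99 − 75.92 = 41.07 → 41 kt.

41 kt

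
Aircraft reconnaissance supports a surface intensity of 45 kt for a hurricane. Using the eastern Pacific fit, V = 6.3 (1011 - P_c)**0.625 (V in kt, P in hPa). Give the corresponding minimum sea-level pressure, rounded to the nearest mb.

ΔP = (V / 6.3)^(1/0.625) = (45/6.3)^1.600.
45/6.3 = 7.143; 7.143^1.600 ≈ 23.24 mb.
P_c = 1011 − 23.24 = 987.76 ≈ 988 mb.

988 mb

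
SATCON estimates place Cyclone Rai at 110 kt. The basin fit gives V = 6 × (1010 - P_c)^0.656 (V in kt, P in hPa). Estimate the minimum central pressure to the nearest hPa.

ΔP = (V / 6)^(1/0.656) = (110/6)^1.524.
110/6 = 18.333; 18.333^1.524 ≈ 84.27 hPa.
P_c = 1010 − 84.27 = 925.73 ≈ 926 hPa.

926 hPa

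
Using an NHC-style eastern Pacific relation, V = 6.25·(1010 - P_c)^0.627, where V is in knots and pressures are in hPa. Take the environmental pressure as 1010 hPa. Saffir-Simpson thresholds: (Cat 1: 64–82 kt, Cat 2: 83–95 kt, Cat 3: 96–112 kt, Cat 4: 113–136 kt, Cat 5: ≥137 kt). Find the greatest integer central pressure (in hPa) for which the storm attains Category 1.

969 hPa

Category 1 begins at V = 64 kt.
Required ΔP = (64/6.25)^(1/0.627) = 10.240^1.595 ≈ 40.86 hPa.
P_c ≤ 1010 − 40.86 = 969.14, so the highest integer P_c is 969 hPa.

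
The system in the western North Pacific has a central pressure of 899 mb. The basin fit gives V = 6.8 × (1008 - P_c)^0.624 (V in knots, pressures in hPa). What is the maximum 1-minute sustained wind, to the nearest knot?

ΔP = 1008 − 899 = 109 mb.
109^0.624 ≈ 18.679.
V ≈ 6.8 × 18.679 ≈ 127.0 kt.

127 kt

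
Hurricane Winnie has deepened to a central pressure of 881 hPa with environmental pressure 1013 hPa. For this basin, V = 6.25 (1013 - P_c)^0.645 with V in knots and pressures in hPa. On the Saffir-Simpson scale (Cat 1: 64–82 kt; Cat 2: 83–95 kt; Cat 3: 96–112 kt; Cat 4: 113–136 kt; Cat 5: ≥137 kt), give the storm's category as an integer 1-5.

ΔP = 1013 − 881 = 132 hPa.
V ≈ 6.25 × 132^0.645 = 6.25 × 23.32 ≈ 146 kt.
146 kt falls in the Category 5 band.

5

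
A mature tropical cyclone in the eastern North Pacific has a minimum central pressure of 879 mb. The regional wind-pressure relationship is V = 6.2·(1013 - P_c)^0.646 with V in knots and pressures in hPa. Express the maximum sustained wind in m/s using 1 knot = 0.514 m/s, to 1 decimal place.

ΔP = 1013 − 879 = 134 mb.
V ≈ 6.2 × 134^0.646 = 6.2 × 23.665 ≈ 146.724 kt.
146.724 × 0.514 ≈ 75.42 m/s → 75.4 m/s.

75.4 m/s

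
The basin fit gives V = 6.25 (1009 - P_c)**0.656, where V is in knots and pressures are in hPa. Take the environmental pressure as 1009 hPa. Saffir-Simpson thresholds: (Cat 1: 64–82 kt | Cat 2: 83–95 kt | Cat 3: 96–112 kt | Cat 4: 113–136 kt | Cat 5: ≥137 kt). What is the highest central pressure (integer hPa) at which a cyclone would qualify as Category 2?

957 hPa

Category 2 begins at V = 83 kt.
Required ΔP = (83/6.25)^(1/0.656) = 13.280^1.524 ≈ 51.55 hPa.
P_c ≤ 1009 − 51.55 = 957.45, so the highest integer P_c is 957 hPa.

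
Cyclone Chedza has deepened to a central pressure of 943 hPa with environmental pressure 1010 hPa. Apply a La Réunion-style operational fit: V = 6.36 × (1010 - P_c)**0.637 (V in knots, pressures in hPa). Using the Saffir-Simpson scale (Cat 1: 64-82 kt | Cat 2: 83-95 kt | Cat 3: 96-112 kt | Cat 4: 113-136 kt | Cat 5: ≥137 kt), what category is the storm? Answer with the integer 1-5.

2

ΔP = 1010 − 943 = 67 hPa.
V ≈ 6.36 × 67^0.637 = 6.36 × 14.56 ≈ 93 kt.
93 kt falls in the Category 2 band.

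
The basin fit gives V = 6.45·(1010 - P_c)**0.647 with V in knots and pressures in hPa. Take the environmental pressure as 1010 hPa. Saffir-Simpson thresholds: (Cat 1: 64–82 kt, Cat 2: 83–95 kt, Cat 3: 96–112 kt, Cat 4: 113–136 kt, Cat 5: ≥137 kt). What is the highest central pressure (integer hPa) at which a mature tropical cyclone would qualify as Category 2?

Category 2 begins at V = 83 kt.
Required ΔP = (83/6.45)^(1/0.647) = 12.868^1.546 ≈ 51.86 hPa.
P_c ≤ 1010 − 51.86 = 958.14, so the highest integer P_c is 958 hPa.

958 hPa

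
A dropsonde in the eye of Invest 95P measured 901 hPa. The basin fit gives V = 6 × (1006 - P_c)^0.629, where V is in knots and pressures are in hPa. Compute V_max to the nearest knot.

ΔP = 1006 − 901 = 105 hPa.
105^0.629 ≈ 18.678.
V ≈ 6 × 18.678 ≈ 112.1 kt.

112 kt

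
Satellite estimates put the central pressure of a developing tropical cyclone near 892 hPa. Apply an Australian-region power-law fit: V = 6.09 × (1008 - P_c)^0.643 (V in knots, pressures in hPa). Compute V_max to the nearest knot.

129 kt

ΔP = 1008 − 892 = 116 hPa.
116^0.643 ≈ 21.254.
V ≈ 6.09 × 21.254 ≈ 129.4 kt.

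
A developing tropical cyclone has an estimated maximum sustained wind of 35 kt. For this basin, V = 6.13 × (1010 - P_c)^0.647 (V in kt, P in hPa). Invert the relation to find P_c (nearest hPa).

995 hPa

ΔP = (V / 6.13)^(1/0.647) = (35/6.13)^1.546.
35/6.13 = 5.710; 5.710^1.546 ≈ 14.77 hPa.
P_c = 1010 − 14.77 = 995.23 ≈ 995 hPa.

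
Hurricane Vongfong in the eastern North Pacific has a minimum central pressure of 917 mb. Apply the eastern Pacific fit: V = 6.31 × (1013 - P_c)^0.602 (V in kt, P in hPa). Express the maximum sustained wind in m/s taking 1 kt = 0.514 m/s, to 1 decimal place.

50.6 m/s

ΔP = 1013 − 917 = 96 mb.
V ≈ 6.31 × 96^0.602 = 6.31 × 15.607 ≈ 98.482 kt.
98.482 × 0.514 ≈ 50.62 m/s → 50.6 m/s.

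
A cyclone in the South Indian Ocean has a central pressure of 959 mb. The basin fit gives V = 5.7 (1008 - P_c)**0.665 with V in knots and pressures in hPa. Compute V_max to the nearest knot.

ΔP = 1008 − 959 = 49 mb.
49^0.665 ≈ 13.304.
V ≈ 5.7 × 13.304 ≈ 75.8 kt.

76 kt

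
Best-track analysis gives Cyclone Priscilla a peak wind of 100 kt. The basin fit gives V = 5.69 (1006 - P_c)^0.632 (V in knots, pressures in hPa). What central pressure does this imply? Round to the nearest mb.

913 mb

ΔP = (V / 5.69)^(1/0.632) = (100/5.69)^1.582.
100/5.69 = 17.575; 17.575^1.582 ≈ 93.27 mb.
P_c = 1006 − 93.27 = 912.73 ≈ 913 mb.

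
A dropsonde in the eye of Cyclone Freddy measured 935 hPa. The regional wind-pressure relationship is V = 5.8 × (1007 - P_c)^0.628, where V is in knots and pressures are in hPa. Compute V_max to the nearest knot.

85 kt

ΔP = 1007 − 935 = 72 hPa.
72^0.628 ≈ 14.669.
V ≈ 5.8 × 14.669 ≈ 85.1 kt.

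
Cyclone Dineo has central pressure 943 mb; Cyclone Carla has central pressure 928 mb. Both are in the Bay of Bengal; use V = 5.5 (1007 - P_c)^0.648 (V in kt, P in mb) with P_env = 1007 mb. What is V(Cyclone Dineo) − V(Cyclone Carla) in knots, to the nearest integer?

Cyclone Dineo: ΔP = 64; V ≈ 5.5 × 64^0.648 ≈ 81.43 kt.
Cyclone Carla: ΔP = 79; V ≈ 5.5 × 79^0.648 ≈ 93.33 kt.
Difference ≈ 81.43 − 93.33 = -11.90 → -12 kt.

-12 kt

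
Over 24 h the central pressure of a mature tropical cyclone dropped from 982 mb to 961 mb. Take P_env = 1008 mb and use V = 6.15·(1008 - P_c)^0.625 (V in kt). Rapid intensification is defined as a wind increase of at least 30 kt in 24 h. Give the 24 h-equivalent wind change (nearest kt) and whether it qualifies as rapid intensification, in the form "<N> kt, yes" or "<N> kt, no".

21 kt, no

V₁: ΔP = 26, V ≈ 6.15 × 26^0.625 ≈ 47.12 kt.
V₂: ΔP = 47, V ≈ 6.15 × 47^0.625 ≈ 68.22 kt.
ΔV over 24 h = 21.10 kt → 24 h equivalent = 21.10 × 24/24 ≈ 21.10 kt.
21 kt < 30 kt ⇒ not rapid intensification.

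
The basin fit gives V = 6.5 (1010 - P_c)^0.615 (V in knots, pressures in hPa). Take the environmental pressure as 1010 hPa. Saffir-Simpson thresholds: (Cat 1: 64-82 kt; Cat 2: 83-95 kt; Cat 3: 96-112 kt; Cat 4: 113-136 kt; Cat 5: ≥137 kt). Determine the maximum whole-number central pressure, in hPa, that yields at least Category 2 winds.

947 hPa

Category 2 begins at V = 83 kt.
Required ΔP = (83/6.5)^(1/0.615) = 12.769^1.626 ≈ 62.90 hPa.
P_c ≤ 1010 − 62.90 = 947.10, so the highest integer P_c is 947 hPa.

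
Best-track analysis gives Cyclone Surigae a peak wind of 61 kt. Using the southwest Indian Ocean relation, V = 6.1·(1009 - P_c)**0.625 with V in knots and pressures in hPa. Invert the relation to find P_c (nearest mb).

ΔP = (V / 6.1)^(1/0.625) = (61/6.1)^1.600.
61/6.1 = 10.000; 10.000^1.600 ≈ 39.81 mb.
P_c = 1009 − 39.81 = 969.19 ≈ 969 mb.

969 mb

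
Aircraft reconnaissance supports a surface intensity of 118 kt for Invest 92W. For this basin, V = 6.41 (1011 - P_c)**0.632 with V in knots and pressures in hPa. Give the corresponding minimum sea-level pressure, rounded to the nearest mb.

ΔP = (V / 6.41)^(1/0.632) = (118/6.41)^1.582.
118/6.41 = 18.409; 18.409^1.582 ≈ 100.37 mb.
P_c = 1011 − 100.37 = 910.63 ≈ 911 mb.

911 mb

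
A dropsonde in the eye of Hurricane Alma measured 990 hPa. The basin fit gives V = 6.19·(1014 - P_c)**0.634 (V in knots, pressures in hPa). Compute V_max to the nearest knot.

46 kt

ΔP = 1014 − 990 = 24 hPa.
24^0.634 ≈ 7.500.
V ≈ 6.19 × 7.500 ≈ 46.4 kt.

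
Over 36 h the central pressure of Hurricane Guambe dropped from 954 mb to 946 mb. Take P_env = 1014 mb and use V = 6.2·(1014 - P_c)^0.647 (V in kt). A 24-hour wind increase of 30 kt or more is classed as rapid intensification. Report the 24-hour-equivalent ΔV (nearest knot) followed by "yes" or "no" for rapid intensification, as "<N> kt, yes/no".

V₁: ΔP = 60, V ≈ 6.2 × 60^0.647 ≈ 87.67 kt.
V₂: ΔP = 68, V ≈ 6.2 × 68^0.647 ≈ 95.07 kt.
ΔV over 36 h = 7.40 kt → 24 h equivalent = 7.40 × 24/36 ≈ 4.93 kt.
5 kt < 30 kt ⇒ not rapid intensification.

5 kt, no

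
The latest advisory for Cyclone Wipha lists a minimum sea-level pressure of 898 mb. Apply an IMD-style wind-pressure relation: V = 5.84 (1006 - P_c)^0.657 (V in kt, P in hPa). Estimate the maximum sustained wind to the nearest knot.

127 kt

ΔP = 1006 − 898 = 108 mb.
108^0.657 ≈ 21.675.
V ≈ 5.84 × 21.675 ≈ 126.6 kt.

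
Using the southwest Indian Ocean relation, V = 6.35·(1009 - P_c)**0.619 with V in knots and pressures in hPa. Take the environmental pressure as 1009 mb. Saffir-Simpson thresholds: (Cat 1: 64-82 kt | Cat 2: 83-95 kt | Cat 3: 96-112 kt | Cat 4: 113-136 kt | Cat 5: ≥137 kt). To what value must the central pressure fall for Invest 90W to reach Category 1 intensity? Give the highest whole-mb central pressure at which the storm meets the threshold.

Category 1 begins at V = 64 kt.
Required ΔP = (64/6.35)^(1/0.619) = 10.079^1.616 ≈ 41.78 mb.
P_c ≤ 1009 − 41.78 = 967.22, so the highest integer P_c is 967 mb.

967 mb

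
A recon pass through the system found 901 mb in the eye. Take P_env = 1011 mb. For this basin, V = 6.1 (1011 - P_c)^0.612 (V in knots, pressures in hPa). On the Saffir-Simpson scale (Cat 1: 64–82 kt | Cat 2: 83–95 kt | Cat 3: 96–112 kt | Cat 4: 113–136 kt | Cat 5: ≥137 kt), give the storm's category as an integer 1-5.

3

ΔP = 1011 − 901 = 110 mb.
V ≈ 6.1 × 110^0.612 = 6.1 × 17.76 ≈ 108 kt.
108 kt falls in the Category 3 band.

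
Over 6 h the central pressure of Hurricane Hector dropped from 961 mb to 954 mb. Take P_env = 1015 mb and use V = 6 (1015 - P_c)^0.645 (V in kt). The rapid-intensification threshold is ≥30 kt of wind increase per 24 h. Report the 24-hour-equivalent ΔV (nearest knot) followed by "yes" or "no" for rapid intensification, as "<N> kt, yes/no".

26 kt, no

V₁: ΔP = 54, V ≈ 6 × 54^0.645 ≈ 78.62 kt.
V₂: ΔP = 61, V ≈ 6 × 61^0.645 ≈ 85.05 kt.
ΔV over 6 h = 6.43 kt → 24 h equivalent = 6.43 × 24/6 ≈ 25.72 kt.
26 kt < 30 kt ⇒ not rapid intensification.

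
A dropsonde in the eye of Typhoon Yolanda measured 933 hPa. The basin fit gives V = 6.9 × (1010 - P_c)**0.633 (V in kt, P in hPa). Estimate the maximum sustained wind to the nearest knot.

108 kt

ΔP = 1010 − 933 = 77 hPa.
77^0.633 ≈ 15.637.
V ≈ 6.9 × 15.637 ≈ 107.9 kt.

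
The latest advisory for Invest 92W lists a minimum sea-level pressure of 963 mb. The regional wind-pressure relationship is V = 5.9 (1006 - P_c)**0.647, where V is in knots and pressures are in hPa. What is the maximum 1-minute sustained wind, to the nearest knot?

ΔP = 1006 − 963 = 43 mb.
43^0.647 ≈ 11.399.
V ≈ 5.9 × 11.399 ≈ 67.3 kt.

67 kt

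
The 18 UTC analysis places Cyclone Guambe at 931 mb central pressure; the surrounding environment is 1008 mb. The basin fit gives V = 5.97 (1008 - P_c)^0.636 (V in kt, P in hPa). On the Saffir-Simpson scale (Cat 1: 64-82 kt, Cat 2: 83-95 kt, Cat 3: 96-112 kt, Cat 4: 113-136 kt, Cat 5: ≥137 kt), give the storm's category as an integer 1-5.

2

ΔP = 1008 − 931 = 77 mb.
V ≈ 5.97 × 77^0.636 = 5.97 × 15.84 ≈ 95 kt.
95 kt falls in the Category 2 band.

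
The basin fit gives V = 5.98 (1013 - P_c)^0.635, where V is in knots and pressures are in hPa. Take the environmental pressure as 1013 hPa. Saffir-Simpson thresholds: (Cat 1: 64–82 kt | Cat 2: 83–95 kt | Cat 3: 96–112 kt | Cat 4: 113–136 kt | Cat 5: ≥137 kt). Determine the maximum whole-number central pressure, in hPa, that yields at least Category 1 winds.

Category 1 begins at V = 64 kt.
Required ΔP = (64/5.98)^(1/0.635) = 10.702^1.575 ≈ 41.80 hPa.
P_c ≤ 1013 − 41.80 = 971.20, so the highest integer P_c is 971 hPa.

971 hPa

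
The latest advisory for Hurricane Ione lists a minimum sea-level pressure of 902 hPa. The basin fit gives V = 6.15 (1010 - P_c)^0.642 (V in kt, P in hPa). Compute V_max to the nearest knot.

124 kt

ΔP = 1010 − 902 = 108 hPa.
108^0.642 ≈ 20.205.
V ≈ 6.15 × 20.205 ≈ 124.3 kt.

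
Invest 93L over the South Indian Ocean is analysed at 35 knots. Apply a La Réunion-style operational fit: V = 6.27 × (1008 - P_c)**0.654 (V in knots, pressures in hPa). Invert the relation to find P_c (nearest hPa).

ΔP = (V / 6.27)^(1/0.654) = (35/6.27)^1.529.
35/6.27 = 5.582; 5.582^1.529 ≈ 13.86 hPa.
P_c = 1008 − 13.86 = 994.14 ≈ 994 hPa.

994 hPa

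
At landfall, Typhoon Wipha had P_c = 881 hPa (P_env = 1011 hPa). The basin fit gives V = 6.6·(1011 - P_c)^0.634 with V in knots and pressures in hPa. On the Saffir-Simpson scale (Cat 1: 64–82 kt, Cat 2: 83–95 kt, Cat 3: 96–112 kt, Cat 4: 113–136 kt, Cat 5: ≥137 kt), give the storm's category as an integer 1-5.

ΔP = 1011 − 881 = 130 hPa.
V ≈ 6.6 × 130^0.634 = 6.6 × 21.89 ≈ 144 kt.
144 kt falls in the Category 5 band.

5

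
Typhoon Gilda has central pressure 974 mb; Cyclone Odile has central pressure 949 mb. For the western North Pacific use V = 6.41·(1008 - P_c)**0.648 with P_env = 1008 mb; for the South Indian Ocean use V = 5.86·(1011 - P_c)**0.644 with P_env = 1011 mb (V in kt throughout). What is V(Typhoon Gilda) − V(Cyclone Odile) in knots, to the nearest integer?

-21 kt

Typhoon Gilda: ΔP = 34; V ≈ 6.41 × 34^0.648 ≈ 62.99 kt.
Cyclone Odile: ΔP = 62; V ≈ 5.86 × 62^0.644 ≈ 83.60 kt.
Difference ≈ 62.99 − 83.60 = -20.61 → -21 kt.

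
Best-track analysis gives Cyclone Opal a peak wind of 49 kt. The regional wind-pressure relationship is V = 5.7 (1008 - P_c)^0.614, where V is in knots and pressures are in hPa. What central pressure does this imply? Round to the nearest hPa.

975 hPa

ΔP = (V / 5.7)^(1/0.614) = (49/5.7)^1.629.
49/5.7 = 8.596; 8.596^1.629 ≈ 33.24 hPa.
P_c = 1008 − 33.24 = 974.76 ≈ 975 hPa.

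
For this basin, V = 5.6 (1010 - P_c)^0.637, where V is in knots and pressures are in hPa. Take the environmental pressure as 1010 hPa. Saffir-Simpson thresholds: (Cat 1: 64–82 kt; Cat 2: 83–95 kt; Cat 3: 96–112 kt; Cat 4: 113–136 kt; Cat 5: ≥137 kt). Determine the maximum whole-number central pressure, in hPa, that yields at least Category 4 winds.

898 hPa

Category 4 begins at V = 113 kt.
Required ΔP = (113/5.6)^(1/0.637) = 20.179^1.570 ≈ 111.81 hPa.
P_c ≤ 1010 − 111.81 = 898.19, so the highest integer P_c is 898 hPa.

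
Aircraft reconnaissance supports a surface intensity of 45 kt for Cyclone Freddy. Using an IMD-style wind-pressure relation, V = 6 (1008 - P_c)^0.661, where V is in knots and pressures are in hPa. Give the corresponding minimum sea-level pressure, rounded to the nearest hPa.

987 hPa

ΔP = (V / 6)^(1/0.661) = (45/6)^1.513.
45/6 = 7.500; 7.500^1.513 ≈ 21.08 hPa.
P_c = 1008 − 21.08 = 986.92 ≈ 987 hPa.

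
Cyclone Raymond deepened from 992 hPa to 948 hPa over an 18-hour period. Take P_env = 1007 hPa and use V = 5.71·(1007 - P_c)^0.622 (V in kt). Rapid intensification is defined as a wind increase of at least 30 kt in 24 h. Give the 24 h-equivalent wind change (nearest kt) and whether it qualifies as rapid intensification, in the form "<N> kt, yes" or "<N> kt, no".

55 kt, yes

V₁: ΔP = 15, V ≈ 5.71 × 15^0.622 ≈ 30.77 kt.
V₂: ΔP = 59, V ≈ 5.71 × 59^0.622 ≈ 72.13 kt.
ΔV over 18 h = 41.36 kt → 24 h equivalent = 41.36 × 24/18 ≈ 55.15 kt.
55 kt ≥ 30 kt ⇒ rapid intensification.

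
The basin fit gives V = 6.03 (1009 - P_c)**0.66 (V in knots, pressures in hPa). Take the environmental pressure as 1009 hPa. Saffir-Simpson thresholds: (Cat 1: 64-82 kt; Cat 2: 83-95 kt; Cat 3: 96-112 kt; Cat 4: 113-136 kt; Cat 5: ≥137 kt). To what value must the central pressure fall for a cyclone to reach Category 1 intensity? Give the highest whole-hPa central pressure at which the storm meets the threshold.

973 hPa

Category 1 begins at V = 64 kt.
Required ΔP = (64/6.03)^(1/0.66) = 10.614^1.515 ≈ 35.84 hPa.
P_c ≤ 1009 − 35.84 = 973.16, so the highest integer P_c is 973 hPa.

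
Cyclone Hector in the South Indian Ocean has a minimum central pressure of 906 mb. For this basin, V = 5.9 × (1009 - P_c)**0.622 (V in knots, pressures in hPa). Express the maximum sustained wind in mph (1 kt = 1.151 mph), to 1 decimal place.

ΔP = 1009 − 906 = 103 mb.
V ≈ 5.9 × 103^0.622 = 5.9 × 17.864 ≈ 105.399 kt.
105.399 × 1.151 ≈ 121.31 mph → 121.3 mph.

121.3 mph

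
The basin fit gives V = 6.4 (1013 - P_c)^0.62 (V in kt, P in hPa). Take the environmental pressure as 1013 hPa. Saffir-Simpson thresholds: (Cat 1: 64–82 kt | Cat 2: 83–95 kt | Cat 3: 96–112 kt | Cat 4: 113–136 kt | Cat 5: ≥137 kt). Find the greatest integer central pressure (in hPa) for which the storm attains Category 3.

Category 3 begins at V = 96 kt.
Required ΔP = (96/6.4)^(1/0.62) = 15.000^1.613 ≈ 78.87 hPa.
P_c ≤ 1013 − 78.87 = 934.13, so the highest integer P_c is 934 hPa.

934 hPa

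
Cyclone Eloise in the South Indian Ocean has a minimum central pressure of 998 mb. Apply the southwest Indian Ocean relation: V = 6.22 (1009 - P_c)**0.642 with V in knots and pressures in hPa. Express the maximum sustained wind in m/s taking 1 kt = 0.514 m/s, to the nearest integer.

15 m/s

ΔP = 1009 − 998 = 11 mb.
V ≈ 6.22 × 11^0.642 = 6.22 × 4.662 ≈ 28.998 kt.
28.998 × 0.514 ≈ 14.90 m/s → 15 m/s.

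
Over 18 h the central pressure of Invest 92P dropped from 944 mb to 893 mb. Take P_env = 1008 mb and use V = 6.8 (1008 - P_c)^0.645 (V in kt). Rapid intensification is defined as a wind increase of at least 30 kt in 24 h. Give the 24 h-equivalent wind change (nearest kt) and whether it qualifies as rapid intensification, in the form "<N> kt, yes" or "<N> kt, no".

V₁: ΔP = 64, V ≈ 6.8 × 64^0.645 ≈ 99.42 kt.
V₂: ΔP = 115, V ≈ 6.8 × 115^0.645 ≈ 145.10 kt.
ΔV over 18 h = 45.68 kt → 24 h equivalent = 45.68 × 24/18 ≈ 60.91 kt.
61 kt ≥ 30 kt ⇒ rapid intensification.

61 kt, yes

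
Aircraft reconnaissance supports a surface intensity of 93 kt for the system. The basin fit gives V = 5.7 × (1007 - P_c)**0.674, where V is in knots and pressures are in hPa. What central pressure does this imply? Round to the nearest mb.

ΔP = (V / 5.7)^(1/0.674) = (93/5.7)^1.484.
93/5.7 = 16.316; 16.316^1.484 ≈ 62.97 mb.
P_c = 1007 − 62.97 = 944.03 ≈ 944 mb.

944 mb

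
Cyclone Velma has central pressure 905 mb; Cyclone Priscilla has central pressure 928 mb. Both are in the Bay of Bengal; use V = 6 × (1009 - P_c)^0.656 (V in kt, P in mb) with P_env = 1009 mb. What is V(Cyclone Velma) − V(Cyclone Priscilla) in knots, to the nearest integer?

Cyclone Velma: ΔP = 104; V ≈ 6 × 104^0.656 ≈ 126.28 kt.
Cyclone Priscilla: ΔP = 81; V ≈ 6 × 81^0.656 ≈ 107.18 kt.
Difference ≈ 126.28 − 107.18 = 19.10 → 19 kt.

19 kt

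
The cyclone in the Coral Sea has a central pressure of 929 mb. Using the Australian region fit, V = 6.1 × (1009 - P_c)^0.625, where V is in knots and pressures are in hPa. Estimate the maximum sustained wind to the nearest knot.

94 kt

ΔP = 1009 − 929 = 80 mb.
80^0.625 ≈ 15.468.
V ≈ 6.1 × 15.468 ≈ 94.4 kt.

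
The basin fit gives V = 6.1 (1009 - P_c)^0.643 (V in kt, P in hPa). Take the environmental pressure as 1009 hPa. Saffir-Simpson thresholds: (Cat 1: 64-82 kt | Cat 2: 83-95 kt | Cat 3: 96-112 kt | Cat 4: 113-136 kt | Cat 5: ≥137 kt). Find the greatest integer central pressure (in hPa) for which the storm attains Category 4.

Category 4 begins at V = 113 kt.
Required ΔP = (113/6.1)^(1/0.643) = 18.525^1.555 ≈ 93.67 hPa.
P_c ≤ 1009 − 93.67 = 915.33, so the highest integer P_c is 915 hPa.

915 hPa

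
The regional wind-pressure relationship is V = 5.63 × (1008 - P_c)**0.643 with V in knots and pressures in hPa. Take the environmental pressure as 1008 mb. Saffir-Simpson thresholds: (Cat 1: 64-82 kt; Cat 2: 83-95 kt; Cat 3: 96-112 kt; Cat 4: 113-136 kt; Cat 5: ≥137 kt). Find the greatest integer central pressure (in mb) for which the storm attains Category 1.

Category 1 begins at V = 64 kt.
Required ΔP = (64/5.63)^(1/0.643) = 11.368^1.555 ≈ 43.83 mb.
P_c ≤ 1008 − 43.83 = 964.17, so the highest integer P_c is 964 mb.

964 mb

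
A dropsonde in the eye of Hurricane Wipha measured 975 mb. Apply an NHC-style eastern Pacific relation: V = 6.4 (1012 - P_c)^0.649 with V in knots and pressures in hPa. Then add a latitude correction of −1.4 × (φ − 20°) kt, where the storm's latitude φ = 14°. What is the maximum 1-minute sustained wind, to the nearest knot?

ΔP = 1012 − 975 = 37 mb.
37^0.649 ≈ 10.417.
V ≈ 6.4 × 10.417 ≈ 66.7 kt.
Latitude correction: −1.4 × (14 − 20) = 8.4 kt.
Corrected V ≈ 75.1 kt → 75 kt.

75 kt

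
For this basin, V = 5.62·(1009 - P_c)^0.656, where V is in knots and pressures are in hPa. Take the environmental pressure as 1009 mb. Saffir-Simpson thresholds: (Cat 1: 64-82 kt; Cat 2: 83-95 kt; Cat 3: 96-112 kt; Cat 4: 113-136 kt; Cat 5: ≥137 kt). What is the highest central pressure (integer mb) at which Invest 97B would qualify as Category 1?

Category 1 begins at V = 64 kt.
Required ΔP = (64/5.62)^(1/0.656) = 11.388^1.524 ≈ 40.78 mb.
P_c ≤ 1009 − 40.78 = 968.22, so the highest integer P_c is 968 mb.

968 mb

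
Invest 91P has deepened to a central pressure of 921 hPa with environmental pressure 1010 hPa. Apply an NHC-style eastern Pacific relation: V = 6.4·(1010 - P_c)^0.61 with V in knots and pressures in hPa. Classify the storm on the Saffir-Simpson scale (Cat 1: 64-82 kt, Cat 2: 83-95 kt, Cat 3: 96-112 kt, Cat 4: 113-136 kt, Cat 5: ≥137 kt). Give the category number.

3

ΔP = 1010 − 921 = 89 hPa.
V ≈ 6.4 × 89^0.61 = 6.4 × 15.46 ≈ 99 kt.
99 kt falls in the Category 3 band.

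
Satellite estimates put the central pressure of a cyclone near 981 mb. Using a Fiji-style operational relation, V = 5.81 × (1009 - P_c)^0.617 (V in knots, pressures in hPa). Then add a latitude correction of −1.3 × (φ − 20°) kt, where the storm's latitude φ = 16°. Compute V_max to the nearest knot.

51 kt

ΔP = 1009 − 981 = 28 mb.
28^0.617 ≈ 7.814.
V ≈ 5.81 × 7.814 ≈ 45.4 kt.
Latitude correction: −1.3 × (16 − 20) = 5.2 kt.
Corrected V ≈ 50.6 kt → 51 kt.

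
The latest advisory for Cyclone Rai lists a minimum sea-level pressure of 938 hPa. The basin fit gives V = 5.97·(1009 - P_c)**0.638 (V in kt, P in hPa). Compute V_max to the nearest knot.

ΔP = 1009 − 938 = 71 hPa.
71^0.638 ≈ 15.174.
V ≈ 5.97 × 15.174 ≈ 90.6 kt.

91 kt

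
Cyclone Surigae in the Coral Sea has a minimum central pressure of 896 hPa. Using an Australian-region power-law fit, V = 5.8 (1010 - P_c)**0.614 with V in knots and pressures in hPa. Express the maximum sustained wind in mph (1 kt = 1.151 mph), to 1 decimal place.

ΔP = 1010 − 896 = 114 hPa.
V ≈ 5.8 × 114^0.614 = 5.8 × 18.321 ≈ 106.259 kt.
106.259 × 1.151 ≈ 122.30 mph → 122.3 mph.

122.3 mph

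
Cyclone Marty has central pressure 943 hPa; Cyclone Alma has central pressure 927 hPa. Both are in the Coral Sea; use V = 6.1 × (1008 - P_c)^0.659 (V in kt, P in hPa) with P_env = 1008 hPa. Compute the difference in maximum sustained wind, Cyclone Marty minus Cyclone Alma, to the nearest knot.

Cyclone Marty: ΔP = 65; V ≈ 6.1 × 65^0.659 ≈ 95.51 kt.
Cyclone Alma: ΔP = 81; V ≈ 6.1 × 81^0.659 ≈ 110.41 kt.
Difference ≈ 95.51 − 110.41 = -14.90 → -15 kt.

-15 kt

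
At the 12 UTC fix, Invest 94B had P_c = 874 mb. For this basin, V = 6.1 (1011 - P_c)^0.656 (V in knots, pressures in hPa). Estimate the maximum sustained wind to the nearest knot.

ΔP = 1011 − 874 = 137 mb.
137^0.656 ≈ 25.217.
V ≈ 6.1 × 25.217 ≈ 153.8 kt.

154 kt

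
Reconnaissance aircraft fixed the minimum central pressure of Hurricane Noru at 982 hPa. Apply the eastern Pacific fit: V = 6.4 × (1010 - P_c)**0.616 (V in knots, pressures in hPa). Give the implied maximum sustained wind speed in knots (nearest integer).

ΔP = 1010 − 982 = 28 hPa.
28^0.616 ≈ 7.788.
V ≈ 6.4 × 7.788 ≈ 49.8 kt.

50 kt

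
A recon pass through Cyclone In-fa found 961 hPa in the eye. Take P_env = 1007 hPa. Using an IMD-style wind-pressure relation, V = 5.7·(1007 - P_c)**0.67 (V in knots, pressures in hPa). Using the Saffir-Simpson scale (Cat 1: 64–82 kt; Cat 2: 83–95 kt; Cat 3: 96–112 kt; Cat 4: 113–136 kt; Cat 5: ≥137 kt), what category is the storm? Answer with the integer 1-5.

ΔP = 1007 − 961 = 46 hPa.
V ≈ 5.7 × 46^0.67 = 5.7 × 13.00 ≈ 74 kt.
74 kt falls in the Category 1 band.

1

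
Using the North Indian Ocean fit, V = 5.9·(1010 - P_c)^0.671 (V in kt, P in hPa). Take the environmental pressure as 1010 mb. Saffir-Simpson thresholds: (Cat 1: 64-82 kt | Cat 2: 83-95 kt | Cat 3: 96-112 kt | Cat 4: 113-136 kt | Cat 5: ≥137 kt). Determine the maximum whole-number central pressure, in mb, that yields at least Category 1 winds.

975 mb

Category 1 begins at V = 64 kt.
Required ΔP = (64/5.9)^(1/0.671) = 10.847^1.490 ≈ 34.91 mb.
P_c ≤ 1010 − 34.91 = 975.09, so the highest integer P_c is 975 mb.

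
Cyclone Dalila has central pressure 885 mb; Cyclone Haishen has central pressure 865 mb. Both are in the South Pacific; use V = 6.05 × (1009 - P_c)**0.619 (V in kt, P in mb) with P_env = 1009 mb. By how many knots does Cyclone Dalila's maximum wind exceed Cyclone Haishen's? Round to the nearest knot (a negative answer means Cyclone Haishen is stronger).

-12 kt

Cyclone Dalila: ΔP = 124; V ≈ 6.05 × 124^0.619 ≈ 119.56 kt.
Cyclone Haishen: ΔP = 144; V ≈ 6.05 × 144^0.619 ≈ 131.15 kt.
Difference ≈ 119.56 − 131.15 = -11.59 → -12 kt.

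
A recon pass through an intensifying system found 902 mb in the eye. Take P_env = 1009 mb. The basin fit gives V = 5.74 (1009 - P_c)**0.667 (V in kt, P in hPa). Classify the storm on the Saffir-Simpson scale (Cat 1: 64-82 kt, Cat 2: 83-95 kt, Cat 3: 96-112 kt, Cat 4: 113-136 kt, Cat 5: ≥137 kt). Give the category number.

ΔP = 1009 − 902 = 107 mb.
V ≈ 5.74 × 107^0.667 = 5.74 × 22.57 ≈ 130 kt.
130 kt falls in the Category 4 band.

4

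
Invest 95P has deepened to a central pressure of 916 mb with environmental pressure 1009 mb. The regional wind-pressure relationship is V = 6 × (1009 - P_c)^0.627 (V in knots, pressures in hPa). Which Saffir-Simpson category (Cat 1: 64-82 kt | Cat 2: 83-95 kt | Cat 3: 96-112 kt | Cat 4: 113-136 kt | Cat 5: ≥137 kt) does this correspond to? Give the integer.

3

ΔP = 1009 − 916 = 93 mb.
V ≈ 6 × 93^0.627 = 6 × 17.15 ≈ 103 kt.
103 kt falls in the Category 3 band.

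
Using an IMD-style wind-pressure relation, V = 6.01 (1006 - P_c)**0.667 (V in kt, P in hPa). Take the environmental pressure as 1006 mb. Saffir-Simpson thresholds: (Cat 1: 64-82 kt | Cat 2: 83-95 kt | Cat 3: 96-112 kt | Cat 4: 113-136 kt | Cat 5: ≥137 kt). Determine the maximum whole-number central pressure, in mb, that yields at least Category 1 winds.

Category 1 begins at V = 64 kt.
Required ΔP = (64/6.01)^(1/0.667) = 10.649^1.499 ≈ 34.69 mb.
P_c ≤ 1006 − 34.69 = 971.31, so the highest integer P_c is 971 mb.

971 mb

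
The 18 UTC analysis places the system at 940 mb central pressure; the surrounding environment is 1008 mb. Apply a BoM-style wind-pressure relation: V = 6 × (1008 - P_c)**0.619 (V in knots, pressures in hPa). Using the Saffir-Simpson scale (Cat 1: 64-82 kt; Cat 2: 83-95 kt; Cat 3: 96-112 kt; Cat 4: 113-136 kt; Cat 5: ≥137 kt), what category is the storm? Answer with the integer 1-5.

ΔP = 1008 − 940 = 68 mb.
V ≈ 6 × 68^0.619 = 6 × 13.62 ≈ 82 kt.
82 kt falls in the Category 1 band.

1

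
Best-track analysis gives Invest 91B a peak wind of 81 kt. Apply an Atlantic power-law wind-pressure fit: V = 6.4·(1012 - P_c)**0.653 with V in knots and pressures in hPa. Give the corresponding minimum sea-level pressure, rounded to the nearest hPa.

963 hPa

ΔP = (V / 6.4)^(1/0.653) = (81/6.4)^1.531.
81/6.4 = 12.656; 12.656^1.531 ≈ 48.76 hPa.
P_c = 1012 − 48.76 = 963.24 ≈ 963 hPa.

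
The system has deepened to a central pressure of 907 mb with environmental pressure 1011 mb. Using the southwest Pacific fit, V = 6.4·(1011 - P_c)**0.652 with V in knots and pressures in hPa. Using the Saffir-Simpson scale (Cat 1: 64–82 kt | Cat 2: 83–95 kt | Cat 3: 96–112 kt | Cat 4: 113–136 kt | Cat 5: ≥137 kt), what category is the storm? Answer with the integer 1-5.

4

ΔP = 1011 − 907 = 104 mb.
V ≈ 6.4 × 104^0.652 = 6.4 × 20.66 ≈ 132 kt.
132 kt falls in the Category 4 band.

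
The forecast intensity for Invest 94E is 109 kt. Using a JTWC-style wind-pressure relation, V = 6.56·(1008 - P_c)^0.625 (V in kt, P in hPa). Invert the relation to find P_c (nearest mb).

ΔP = (V / 6.56)^(1/0.625) = (109/6.56)^1.600.
109/6.56 = 16.616; 16.616^1.600 ≈ 89.71 mb.
P_c = 1008 − 89.71 = 918.29 ≈ 918 mb.

918 mb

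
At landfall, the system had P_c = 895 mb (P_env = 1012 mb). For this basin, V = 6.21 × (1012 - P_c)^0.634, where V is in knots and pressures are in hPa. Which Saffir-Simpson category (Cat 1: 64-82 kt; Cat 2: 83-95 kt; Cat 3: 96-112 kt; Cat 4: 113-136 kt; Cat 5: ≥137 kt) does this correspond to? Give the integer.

4

ΔP = 1012 − 895 = 117 mb.
V ≈ 6.21 × 117^0.634 = 6.21 × 20.48 ≈ 127 kt.
127 kt falls in the Category 4 band.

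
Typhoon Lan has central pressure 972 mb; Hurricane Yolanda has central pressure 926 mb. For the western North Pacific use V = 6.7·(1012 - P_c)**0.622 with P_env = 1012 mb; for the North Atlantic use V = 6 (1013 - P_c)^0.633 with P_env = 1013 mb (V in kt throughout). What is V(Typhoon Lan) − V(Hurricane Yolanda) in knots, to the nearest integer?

Typhoon Lan: ΔP = 40; V ≈ 6.7 × 40^0.622 ≈ 66.46 kt.
Hurricane Yolanda: ΔP = 87; V ≈ 6 × 87^0.633 ≈ 101.36 kt.
Difference ≈ 66.46 − 101.36 = -34.90 → -35 kt.

-35 kt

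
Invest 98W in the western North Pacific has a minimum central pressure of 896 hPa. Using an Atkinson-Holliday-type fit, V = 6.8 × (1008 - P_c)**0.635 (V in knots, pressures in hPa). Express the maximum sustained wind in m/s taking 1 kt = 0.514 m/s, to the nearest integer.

ΔP = 1008 − 896 = 112 hPa.
V ≈ 6.8 × 112^0.635 = 6.8 × 20.010 ≈ 136.070 kt.
136.070 × 0.514 ≈ 69.94 m/s → 70 m/s.

70 m/s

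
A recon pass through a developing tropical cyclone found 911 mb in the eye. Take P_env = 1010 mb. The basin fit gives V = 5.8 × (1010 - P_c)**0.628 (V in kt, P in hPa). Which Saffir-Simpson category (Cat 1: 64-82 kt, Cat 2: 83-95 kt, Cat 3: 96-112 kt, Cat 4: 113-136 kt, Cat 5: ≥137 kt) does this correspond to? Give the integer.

ΔP = 1010 − 911 = 99 mb.
V ≈ 5.8 × 99^0.628 = 5.8 × 17.92 ≈ 104 kt.
104 kt falls in the Category 3 band.

3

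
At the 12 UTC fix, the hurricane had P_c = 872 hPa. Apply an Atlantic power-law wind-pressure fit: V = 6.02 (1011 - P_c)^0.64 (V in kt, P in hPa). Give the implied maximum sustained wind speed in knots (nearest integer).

142 kt

ΔP = 1011 − 872 = 139 hPa.
139^0.64 ≈ 23.525.
V ≈ 6.02 × 23.525 ≈ 141.6 kt.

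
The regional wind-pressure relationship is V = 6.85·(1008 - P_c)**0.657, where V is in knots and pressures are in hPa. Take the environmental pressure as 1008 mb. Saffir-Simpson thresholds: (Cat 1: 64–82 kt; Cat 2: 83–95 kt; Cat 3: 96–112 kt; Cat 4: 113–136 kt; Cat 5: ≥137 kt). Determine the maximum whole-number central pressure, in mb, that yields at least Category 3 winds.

952 mb

Category 3 begins at V = 96 kt.
Required ΔP = (96/6.85)^(1/0.657) = 14.015^1.522 ≈ 55.61 mb.
P_c ≤ 1008 − 55.61 = 952.39, so the highest integer P_c is 952 mb.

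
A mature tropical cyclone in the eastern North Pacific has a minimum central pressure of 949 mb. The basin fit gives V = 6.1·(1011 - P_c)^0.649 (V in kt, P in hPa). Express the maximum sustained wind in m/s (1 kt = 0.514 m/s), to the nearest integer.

ΔP = 1011 − 949 = 62 mb.
V ≈ 6.1 × 62^0.649 = 6.1 × 14.563 ≈ 88.837 kt.
88.837 × 0.514 ≈ 45.66 m/s → 46 m/s.

46 m/s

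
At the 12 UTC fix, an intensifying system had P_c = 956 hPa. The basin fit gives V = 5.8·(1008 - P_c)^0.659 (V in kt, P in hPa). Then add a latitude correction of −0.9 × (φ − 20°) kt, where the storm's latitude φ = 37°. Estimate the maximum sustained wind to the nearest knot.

63 kt

ΔP = 1008 − 956 = 52 hPa.
52^0.659 ≈ 13.516.
V ≈ 5.8 × 13.516 ≈ 78.4 kt.
Latitude correction: −0.9 × (37 − 20) = -15.3 kt.
Corrected V ≈ 63.1 kt → 63 kt.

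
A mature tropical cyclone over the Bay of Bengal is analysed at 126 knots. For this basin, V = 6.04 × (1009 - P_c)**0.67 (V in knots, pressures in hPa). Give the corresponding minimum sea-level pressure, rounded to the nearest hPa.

916 hPa

ΔP = (V / 6.04)^(1/0.67) = (126/6.04)^1.493.
126/6.04 = 20.861; 20.861^1.493 ≈ 93.14 hPa.
P_c = 1009 − 93.14 = 915.86 ≈ 916 hPa.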